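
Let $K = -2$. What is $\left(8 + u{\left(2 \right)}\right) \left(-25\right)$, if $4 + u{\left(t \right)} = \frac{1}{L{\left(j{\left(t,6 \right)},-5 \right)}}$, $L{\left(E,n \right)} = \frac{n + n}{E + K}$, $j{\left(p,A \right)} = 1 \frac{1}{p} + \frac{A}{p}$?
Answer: $- \frac{385}{4} \approx -96.25$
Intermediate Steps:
$j{\left(p,A \right)} = \frac{1}{p} + \frac{A}{p}$
$L{\left(E,n \right)} = \frac{2 n}{-2 + E}$ ($L{\left(E,n \right)} = \frac{n + n}{E - 2} = \frac{2 n}{-2 + E}$)
$u{\left(t \right)} = - \frac{19}{5} - \frac{7}{10 t}$ ($u{\left(t \right)} = -4 + \frac{1}{2 \left(-5\right) \frac{1}{-2 + \frac{1 + 6}{t}}} = -4 + \frac{1}{2 \left(-5\right) \frac{1}{-2 + \frac{1}{t} 7}} = -4 + \frac{1}{2 \left(-5\right) \frac{1}{-2 + \frac{7}{t}}} = -4 + \frac{1}{\left(-10\right) \frac{1}{-2 + \frac{7}{t}}} = -4 + \left(\frac{1}{5} - \frac{7}{10 t}\right) = - \frac{19}{5} - \frac{7}{10 t}$)
$\left(8 + u{\left(2 \right)}\right) \left(-25\right) = \left(8 + \frac{-7 - 76}{10 \cdot 2}\right) \left(-25\right) = \left(8 + \frac{1}{10} \cdot \frac{1}{2} \left(-7 - 76\right)\right) \left(-25\right) = \left(8 + \frac{1}{10} \cdot \frac{1}{2} \left(-83\right)\right) \left(-25\right) = \left(8 - \frac{83}{20}\right) \left(-25\right) = \frac{77}{20} \left(-25\right) = - \frac{385}{4}$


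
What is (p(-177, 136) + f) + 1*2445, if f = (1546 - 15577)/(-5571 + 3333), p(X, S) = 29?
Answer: 1850281/746 ≈ 2480.3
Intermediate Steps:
f = 4677/746 (f = -14031/(-2238) = -14031*(-1/2238) = 4677/746 ≈ 6.2694)
(p(-177, 136) + f) + 1*2445 = (29 + 4677/746) + 1*2445 = 26311/746 + 2445 = 1850281/746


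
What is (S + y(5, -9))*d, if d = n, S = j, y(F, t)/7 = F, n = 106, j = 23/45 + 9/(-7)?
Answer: 1142786/315 ≈ 3627.9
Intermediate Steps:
j = -244/315 (j = 23*(1/45) + 9*(-⅐) = 23/45 - 9/7 = -244/315 ≈ -0.77460)
y(F, t) = 7*F
S = -244/315 ≈ -0.77460
d = 106
(S + y(5, -9))*d = (-244/315 + 7*5)*106 = (-244/315 + 35)*106 = (10781/315)*106 = 1142786/315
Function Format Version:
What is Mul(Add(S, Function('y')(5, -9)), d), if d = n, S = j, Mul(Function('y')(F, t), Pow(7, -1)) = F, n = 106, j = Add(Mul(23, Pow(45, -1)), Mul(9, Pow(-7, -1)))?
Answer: Rational(1142786, 315) ≈ 3627.9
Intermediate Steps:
j = Rational(-244, 315) (j = Add(Mul(23, Rational(1, 45)), Mul(9, Rational(-1, 7))) = Add(Rational(23, 45), Rational(-9, 7)) = Rational(-244, 315) ≈ -0.77460)
Function('y')(F, t) = Mul(7, F)
S = Rational(-244, 315) ≈ -0.77460
d = 106
Mul(Add(S, Function('y')(5, -9)), d) = Mul(Add(Rational(-244, 315), Mul(7, 5)), 106) = Mul(Add(Rational(-244, 315), 35), 106) = Mul(Rational(10781, 315), 106) = Rational(1142786, 315)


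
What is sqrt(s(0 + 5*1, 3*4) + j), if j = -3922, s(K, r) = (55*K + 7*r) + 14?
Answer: 13*I*sqrt(21) ≈ 59.573*I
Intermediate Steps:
s(K, r) = 14 + 7*r + 55*K (s(K, r) = (7*r + 55*K) + 14 = 14 + 7*r + 55*K)
sqrt(s(0 + 5*1, 3*4) + j) = sqrt((14 + 7*(3*4) + 55*(0 + 5*1)) - 3922) = sqrt((14 + 7*12 + 55*(0 + 5)) - 3922) = sqrt((14 + 84 + 55*5) - 3922) = sqrt((14 + 84 + 275) - 3922) = sqrt(373 - 3922) = sqrt(-3549) = 13*I*sqrt(21)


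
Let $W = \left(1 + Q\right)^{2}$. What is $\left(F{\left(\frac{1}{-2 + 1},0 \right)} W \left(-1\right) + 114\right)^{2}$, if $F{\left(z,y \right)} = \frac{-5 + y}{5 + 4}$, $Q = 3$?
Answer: $\frac{1223236}{81} \approx 15102.0$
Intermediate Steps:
$F{\left(z,y \right)} = - \frac{5}{9} + \frac{y}{9}$ ($F{\left(z,y \right)} = \frac{-5 + y}{9} = \left(-5 + y\right) \frac{1}{9} = - \frac{5}{9} + \frac{y}{9}$)
$W = 16$ ($W = \left(1 + 3\right)^{2} = 4^{2} = 16$)
$\left(F{\left(\frac{1}{-2 + 1},0 \right)} W \left(-1\right) + 114\right)^{2} = \left(\left(- \frac{5}{9} + \frac{1}{9} \cdot 0\right) 16 \left(-1\right) + 114\right)^{2} = \left(\left(- \frac{5}{9} + 0\right) 16 \left(-1\right) + 114\right)^{2} = \left(\left(- \frac{5}{9}\right) 16 \left(-1\right) + 114\right)^{2} = \left(\left(- \frac{80}{9}\right) \left(-1\right) + 114\right)^{2} = \left(\frac{80}{9} + 114\right)^{2} = \left(\frac{1106}{9}\right)^{2} = \frac{1223236}{81}$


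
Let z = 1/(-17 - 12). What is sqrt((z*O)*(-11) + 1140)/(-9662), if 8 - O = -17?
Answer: -sqrt(966715)/280198 ≈ -0.0035090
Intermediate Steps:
O = 25 (O = 8 - 1*(-17) = 8 + 17 = 25)
z = -1/29 (z = 1/(-29) = -1/29 ≈ -0.034483)
sqrt((z*O)*(-11) + 1140)/(-9662) = sqrt(-1/29*25*(-11) + 1140)/(-9662) = sqrt(-25/29*(-11) + 1140)*(-1/9662) = sqrt(275/29 + 1140)*(-1/9662) = sqrt(33335/29)*(-1/9662) = (sqrt(966715)/29)*(-1/9662) = -sqrt(966715)/280198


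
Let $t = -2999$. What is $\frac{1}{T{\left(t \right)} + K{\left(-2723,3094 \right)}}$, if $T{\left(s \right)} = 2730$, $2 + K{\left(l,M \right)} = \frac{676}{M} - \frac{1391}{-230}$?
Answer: $\frac{27370}{74836869} \approx 0.00036573$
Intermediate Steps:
$K{\left(l,M \right)} = \frac{931}{230} + \frac{676}{M}$ ($K{\left(l,M \right)} = -2 + \left(\frac{676}{M} - \frac{1391}{-230}\right) = -2 + \left(\frac{676}{M} - - \frac{1391}{230}\right) = -2 + \left(\frac{676}{M} + \frac{1391}{230}\right) = -2 + \left(\frac{1391}{230} + \frac{676}{M}\right) = \frac{931}{230} + \frac{676}{M}$)
$\frac{1}{T{\left(t \right)} + K{\left(-2723,3094 \right)}} = \frac{1}{2730 + \left(\frac{931}{230} + \frac{676}{3094}\right)} = \frac{1}{2730 + \left(\frac{931}{230} + 676 \cdot \frac{1}{3094}\right)} = \frac{1}{2730 + \left(\frac{931}{230} + \frac{26}{119}\right)} = \frac{1}{2730 + \frac{116769}{27370}} = \frac{1}{\frac{74836869}{27370}} = \frac{27370}{74836869}$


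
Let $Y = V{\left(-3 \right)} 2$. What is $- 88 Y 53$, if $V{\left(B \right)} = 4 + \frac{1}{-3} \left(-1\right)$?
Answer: $- \frac{121264}{3} \approx -40421.0$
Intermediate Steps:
$V{\left(B \right)} = \frac{13}{3}$ ($V{\left(B \right)} = 4 - - \frac{1}{3} = 4 + \frac{1}{3} = \frac{13}{3}$)
$Y = \frac{26}{3}$ ($Y = \frac{13}{3} \cdot 2 = \frac{26}{3} \approx 8.6667$)
$- 88 Y 53 = \left(-88\right) \frac{26}{3} \cdot 53 = \left(- \frac{2288}{3}\right) 53 = - \frac{121264}{3}$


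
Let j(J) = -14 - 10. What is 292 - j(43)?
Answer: 316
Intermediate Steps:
j(J) = -24
292 - j(43) = 292 - 1*(-24) = 292 + 24 = 316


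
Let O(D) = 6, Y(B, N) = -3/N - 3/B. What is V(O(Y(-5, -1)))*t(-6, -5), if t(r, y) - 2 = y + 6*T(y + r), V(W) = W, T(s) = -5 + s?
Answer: -594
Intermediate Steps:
Y(B, N) = -3/B - 3/N
t(r, y) = -28 + 6*r + 7*y (t(r, y) = 2 + (y + 6*(-5 + (y + r))) = 2 + (y + 6*(-5 + (r + y))) = 2 + (y + 6*(-5 + r + y)) = 2 + (y + (-30 + 6*r + 6*y)) = 2 + (-30 + 6*r + 7*y) = -28 + 6*r + 7*y)
V(O(Y(-5, -1)))*t(-6, -5) = 6*(-28 + 6*(-6) + 7*(-5)) = 6*(-28 - 36 - 35) = 6*(-99) = -594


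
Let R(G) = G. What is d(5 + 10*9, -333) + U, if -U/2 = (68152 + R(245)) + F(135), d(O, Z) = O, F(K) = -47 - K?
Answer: -136335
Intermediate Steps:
U = -136430 (U = -2*((68152 + 245) + (-47 - 1*135)) = -2*(68397 + (-47 - 135)) = -2*(68397 - 182) = -2*68215 = -136430)
d(5 + 10*9, -333) + U = (5 + 10*9) - 136430 = (5 + 90) - 136430 = 95 - 136430 = -136335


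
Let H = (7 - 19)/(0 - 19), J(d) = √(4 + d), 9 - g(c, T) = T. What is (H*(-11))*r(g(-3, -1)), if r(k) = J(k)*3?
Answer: -396*√14/19 ≈ -77.984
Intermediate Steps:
g(c, T) = 9 - T
r(k) = 3*√(4 + k) (r(k) = √(4 + k)*3 = 3*√(4 + k))
H = 12/19 (H = -12/(-19) = -12*(-1/19) = 12/19 ≈ 0.63158)
(H*(-11))*r(g(-3, -1)) = ((12/19)*(-11))*(3*√(4 + (9 - 1*(-1)))) = -396*√(4 + (9 + 1))/19 = -396*√(4 + 10)/19 = -396*√14/19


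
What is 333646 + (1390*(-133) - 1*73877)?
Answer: 74899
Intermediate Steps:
333646 + (1390*(-133) - 1*73877) = 333646 + (-184870 - 73877) = 333646 - 258747 = 74899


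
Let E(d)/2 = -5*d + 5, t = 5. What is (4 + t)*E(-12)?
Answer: 1170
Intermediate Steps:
E(d) = 10 - 10*d (E(d) = 2*(-5*d + 5) = 2*(5 - 5*d) = 10 - 10*d)
(4 + t)*E(-12) = (4 + 5)*(10 - 10*(-12)) = 9*(10 + 120) = 9*130 = 1170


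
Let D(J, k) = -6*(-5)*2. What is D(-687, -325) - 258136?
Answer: -258076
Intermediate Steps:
D(J, k) = 60 (D(J, k) = 30*2 = 60)
D(-687, -325) - 258136 = 60 - 258136 = -258076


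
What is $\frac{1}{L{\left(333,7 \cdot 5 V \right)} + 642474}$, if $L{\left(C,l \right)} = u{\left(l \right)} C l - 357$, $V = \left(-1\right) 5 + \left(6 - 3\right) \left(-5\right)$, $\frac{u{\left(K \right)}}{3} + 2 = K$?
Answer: $\frac{1}{491550717} \approx 2.0344 \cdot 10^{-9}$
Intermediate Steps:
$u{\left(K \right)} = -6 + 3 K$
$V = -20$ ($V = -5 + 3 \left(-5\right) = -5 - 15 = -20$)
$L{\left(C,l \right)} = -357 + C l \left(-6 + 3 l\right)$ ($L{\left(C,l \right)} = \left(-6 + 3 l\right) C l - 357 = C \left(-6 + 3 l\right) l - 357 = C l \left(-6 + 3 l\right) - 357 = -357 + C l \left(-6 + 3 l\right)$)
$\frac{1}{L{\left(333,7 \cdot 5 V \right)} + 642474} = \frac{1}{\left(-357 + 3 \cdot 333 \cdot 7 \cdot 5 \left(-20\right) \left(-2 + 7 \cdot 5 \left(-20\right)\right)\right) + 642474} = \frac{1}{\left(-357 + 3 \cdot 333 \cdot 35 \left(-20\right) \left(-2 + 35 \left(-20\right)\right)\right) + 642474} = \frac{1}{\left(-357 + 3 \cdot 333 \left(-700\right) \left(-2 - 700\right)\right) + 642474} = \frac{1}{\left(-357 + 3 \cdot 333 \left(-700\right) \left(-702\right)\right) + 642474} = \frac{1}{\left(-357 + 490908600\right) + 642474} = \frac{1}{490908243 + 642474} = \frac{1}{491550717}$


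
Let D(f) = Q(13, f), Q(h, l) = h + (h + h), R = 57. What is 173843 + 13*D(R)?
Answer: 174350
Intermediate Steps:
Q(h, l) = 3*h (Q(h, l) = h + 2*h = 3*h)
D(f) = 39 (D(f) = 3*13 = 39)
173843 + 13*D(R) = 173843 + 13*39 = 173843 + 507 = 174350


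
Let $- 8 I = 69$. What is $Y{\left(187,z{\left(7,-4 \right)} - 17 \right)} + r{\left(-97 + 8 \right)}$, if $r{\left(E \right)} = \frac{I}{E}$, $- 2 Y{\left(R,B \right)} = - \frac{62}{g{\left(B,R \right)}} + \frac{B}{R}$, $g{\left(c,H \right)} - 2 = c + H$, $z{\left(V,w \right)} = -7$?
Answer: $\frac{696929}{1997160} \approx 0.34896$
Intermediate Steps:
$I = - \frac{69}{8}$ ($I = \left(- \frac{1}{8}\right) 69 = - \frac{69}{8} \approx -8.625$)
$g{\left(c,H \right)} = 2 + H + c$ ($g{\left(c,H \right)} = 2 + \left(c + H\right) = 2 + \left(H + c\right) = 2 + H + c$)
$Y{\left(R,B \right)} = \frac{31}{2 + B + R} - \frac{B}{2 R}$ ($Y{\left(R,B \right)} = - \frac{- \frac{62}{2 + R + B} + \frac{B}{R}}{2} = - \frac{- \frac{62}{2 + B + R} + \frac{B}{R}}{2} = \frac{31}{2 + B + R} - \frac{B}{2 R}$)
$r{\left(E \right)} = - \frac{69}{8 E}$
$Y{\left(187,z{\left(7,-4 \right)} - 17 \right)} + r{\left(-97 + 8 \right)} = \frac{62 \cdot 187 - \left(-7 - 17\right) \left(2 - 24 + 187\right)}{2 \cdot 187 \left(2 - 24 + 187\right)} - \frac{69}{8 \left(-97 + 8\right)} = \frac{1}{2} \cdot \frac{1}{187} \frac{1}{2 - 24 + 187} \left(11594 - - 24 \left(2 - 24 + 187\right)\right) - \frac{69}{8 \left(-89\right)} = \frac{1}{2} \cdot \frac{1}{187} \cdot \frac{1}{165} \left(11594 - \left(-24\right) 165\right) - - \frac{69}{712} = \frac{1}{2} \cdot \frac{1}{187} \cdot \frac{1}{165} \left(11594 + 3960\right) + \frac{69}{712} = \frac{1}{2} \cdot \frac{1}{187} \cdot \frac{1}{165} \cdot 15554 + \frac{69}{712} = \frac{707}{2805} + \frac{69}{712} = \frac{696929}{1997160}$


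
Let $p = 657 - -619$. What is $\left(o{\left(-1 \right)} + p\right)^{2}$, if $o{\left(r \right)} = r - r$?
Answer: $1628176$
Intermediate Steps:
$p = 1276$ ($p = 657 + 619 = 1276$)
$o{\left(r \right)} = 0$
$\left(o{\left(-1 \right)} + p\right)^{2} = \left(0 + 1276\right)^{2} = 1276^{2} = 1628176$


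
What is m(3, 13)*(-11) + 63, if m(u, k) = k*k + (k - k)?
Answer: -1796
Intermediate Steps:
m(u, k) = k² (m(u, k) = k² + 0 = k²)
m(3, 13)*(-11) + 63 = 13²*(-11) + 63 = 169*(-11) + 63 = -1859 + 63 = -1796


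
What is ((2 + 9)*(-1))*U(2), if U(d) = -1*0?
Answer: 0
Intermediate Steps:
U(d) = 0
((2 + 9)*(-1))*U(2) = ((2 + 9)*(-1))*0 = (11*(-1))*0 = -11*0 = 0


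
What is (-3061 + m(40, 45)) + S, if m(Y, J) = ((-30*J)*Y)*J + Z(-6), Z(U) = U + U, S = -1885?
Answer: -2434958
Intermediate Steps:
Z(U) = 2*U
m(Y, J) = -12 - 30*Y*J² (m(Y, J) = ((-30*J)*Y)*J + 2*(-6) = (-30*J*Y)*J - 12 = -30*Y*J² - 12 = -12 - 30*Y*J²)
(-3061 + m(40, 45)) + S = (-3061 + (-12 - 30*40*45²)) - 1885 = (-3061 + (-12 - 30*40*2025)) - 1885 = (-3061 + (-12 - 2430000)) - 1885 = (-3061 - 2430012) - 1885 = -2433073 - 1885 = -2434958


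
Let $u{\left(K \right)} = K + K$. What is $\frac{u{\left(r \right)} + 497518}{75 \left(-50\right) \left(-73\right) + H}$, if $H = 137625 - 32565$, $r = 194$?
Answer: $\frac{248953}{189405} \approx 1.3144$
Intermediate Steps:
$u{\left(K \right)} = 2 K$
$H = 105060$ ($H = 137625 - 32565 = 105060$)
$\frac{u{\left(r \right)} + 497518}{75 \left(-50\right) \left(-73\right) + H} = \frac{2 \cdot 194 + 497518}{75 \left(-50\right) \left(-73\right) + 105060} = \frac{388 + 497518}{\left(-3750\right) \left(-73\right) + 105060} = \frac{497906}{273750 + 105060} = \frac{497906}{378810} = 497906 \cdot \frac{1}{378810} = \frac{248953}{189405}$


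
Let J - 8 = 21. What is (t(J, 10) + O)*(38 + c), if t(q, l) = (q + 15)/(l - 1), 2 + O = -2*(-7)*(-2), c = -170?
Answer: 9944/3 ≈ 3314.7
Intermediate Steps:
O = -30 (O = -2 - 2*(-7)*(-2) = -2 + 14*(-2) = -2 - 28 = -30)
J = 29 (J = 8 + 21 = 29)
t(q, l) = (15 + q)/(-1 + l)
(t(J, 10) + O)*(38 + c) = ((15 + 29)/(-1 + 10) - 30)*(38 - 170) = (44/9 - 30)*(-132) = -226/9*(-132) = 9944/3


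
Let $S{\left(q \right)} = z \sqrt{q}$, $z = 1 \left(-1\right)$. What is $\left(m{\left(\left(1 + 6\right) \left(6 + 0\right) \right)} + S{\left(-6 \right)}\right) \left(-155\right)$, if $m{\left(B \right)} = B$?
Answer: $-6510 + 155 i \sqrt{6} \approx -6510.0 + 379.67 i$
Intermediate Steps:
$z = -1$
$S{\left(q \right)} = - \sqrt{q}$
$\left(m{\left(\left(1 + 6\right) \left(6 + 0\right) \right)} + S{\left(-6 \right)}\right) \left(-155\right) = \left(\left(1 + 6\right) \left(6 + 0\right) - \sqrt{-6}\right) \left(-155\right) = \left(7 \cdot 6 - i \sqrt{6}\right) \left(-155\right) = \left(42 - i \sqrt{6}\right) \left(-155\right) = -6510 + 155 i \sqrt{6}$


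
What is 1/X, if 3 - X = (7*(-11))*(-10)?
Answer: -1/767 ≈ -0.0013038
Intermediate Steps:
X = -767 (X = 3 - 7*(-11)*(-10) = 3 - (-77)*(-10) = 3 - 1*770 = 3 - 770 = -767)
1/X = 1/(-767) = -1/767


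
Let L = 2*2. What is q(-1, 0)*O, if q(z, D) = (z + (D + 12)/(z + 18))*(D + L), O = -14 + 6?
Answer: 160/17 ≈ 9.4118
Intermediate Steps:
L = 4
O = -8
q(z, D) = (4 + D)*(z + (12 + D)/(18 + z)) (q(z, D) = (z + (D + 12)/(z + 18))*(D + 4) = (z + (12 + D)/(18 + z))*(4 + D) = (4 + D)*(z + (12 + D)/(18 + z)))
q(-1, 0)*O = ((48 + 0² + 4*(-1)² + 16*0 + 72*(-1) + 0*(-1)² + 18*0*(-1))/(18 - 1))*(-8) = ((48 + 0 + 4*1 + 0 - 72 + 0*1 + 0)/17)*(-8) = ((48 + 0 + 4 + 0 - 72 + 0 + 0)/17)*(-8) = ((1/17)*(-20))*(-8) = -20/17*(-8) = 160/17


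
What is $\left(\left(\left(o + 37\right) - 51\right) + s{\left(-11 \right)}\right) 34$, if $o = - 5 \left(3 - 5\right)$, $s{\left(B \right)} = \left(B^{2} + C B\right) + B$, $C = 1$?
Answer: $3230$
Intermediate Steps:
$s{\left(B \right)} = B^{2} + 2 B$ ($s{\left(B \right)} = \left(B^{2} + 1 B\right) + B = \left(B^{2} + B\right) + B = \left(B + B^{2}\right) + B = B^{2} + 2 B$)
$o = 10$ ($o = \left(-5\right) \left(-2\right) = 10$)
$\left(\left(\left(o + 37\right) - 51\right) + s{\left(-11 \right)}\right) 34 = \left(\left(\left(10 + 37\right) - 51\right) - 11 \left(2 - 11\right)\right) 34 = \left(\left(47 - 51\right) - -99\right) 34 = \left(-4 + 99\right) 34 = 95 \cdot 34 = 3230$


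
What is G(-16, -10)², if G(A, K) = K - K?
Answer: 0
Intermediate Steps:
G(A, K) = 0
G(-16, -10)² = 0² = 0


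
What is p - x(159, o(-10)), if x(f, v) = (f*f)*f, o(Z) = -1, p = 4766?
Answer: -4014913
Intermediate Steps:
x(f, v) = f³ (x(f, v) = f²*f = f³)
p - x(159, o(-10)) = 4766 - 1*159³ = 4766 - 1*4019679 = 4766 - 4019679 = -4014913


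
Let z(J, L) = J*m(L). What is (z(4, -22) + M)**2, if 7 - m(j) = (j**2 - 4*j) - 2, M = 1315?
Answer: 877969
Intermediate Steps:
m(j) = 9 - j**2 + 4*j (m(j) = 7 - ((j**2 - 4*j) - 2) = 7 - (-2 + j**2 - 4*j) = 7 + (2 - j**2 + 4*j) = 9 - j**2 + 4*j)
z(J, L) = J*(9 - L**2 + 4*L)
(z(4, -22) + M)**2 = (4*(9 - 1*(-22)**2 + 4*(-22)) + 1315)**2 = (4*(9 - 1*484 - 88) + 1315)**2 = (4*(9 - 484 - 88) + 1315)**2 = (4*(-563) + 1315)**2 = (-2252 + 1315)**2 = (-937)**2 = 877969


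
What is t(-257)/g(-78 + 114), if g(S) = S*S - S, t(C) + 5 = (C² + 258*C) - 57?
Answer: -319/1260 ≈ -0.25317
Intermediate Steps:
t(C) = -62 + C² + 258*C (t(C) = -5 + ((C² + 258*C) - 57) = -5 + (-57 + C² + 258*C) = -62 + C² + 258*C)
g(S) = S² - S
t(-257)/g(-78 + 114) = (-62 + (-257)² + 258*(-257))/(((-78 + 114)*(-1 + (-78 + 114)))) = (-62 + 66049 - 66306)/((36*(-1 + 36))) = -319/(36*35) = -319/1260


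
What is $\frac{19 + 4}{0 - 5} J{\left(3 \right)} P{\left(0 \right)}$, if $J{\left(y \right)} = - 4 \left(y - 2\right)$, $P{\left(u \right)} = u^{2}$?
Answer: $0$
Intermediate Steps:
$J{\left(y \right)} = 8 - 4 y$ ($J{\left(y \right)} = - 4 \left(-2 + y\right) = 8 - 4 y$)
$\frac{19 + 4}{0 - 5} J{\left(3 \right)} P{\left(0 \right)} = \frac{19 + 4}{0 - 5} \left(8 - 12\right) 0^{2} = \frac{23}{-5} \left(8 - 12\right) 0 = 23 \left(- \frac{1}{5}\right) \left(-4\right) 0 = \left(- \frac{23}{5}\right) \left(-4\right) 0 = \frac{92}{5} \cdot 0 = 0$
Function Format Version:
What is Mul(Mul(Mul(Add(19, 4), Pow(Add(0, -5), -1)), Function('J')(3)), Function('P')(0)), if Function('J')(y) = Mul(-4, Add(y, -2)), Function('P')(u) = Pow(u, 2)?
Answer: 0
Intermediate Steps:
Function('J')(y) = Add(8, Mul(-4, y)) (Function('J')(y) = Mul(-4, Add(-2, y)) = Add(8, Mul(-4, y)))
Mul(Mul(Mul(Add(19, 4), Pow(Add(0, -5), -1)), Function('J')(3)), Function('P')(0)) = Mul(Mul(Mul(Add(19, 4), Pow(Add(0, -5), -1)), Add(8, Mul(-4, 3))), Pow(0, 2)) = Mul(Mul(Mul(23, Pow(-5, -1)), Add(8, -12)), 0) = Mul(Mul(Mul(23, Rational(-1, 5)), -4), 0) = Mul(Mul(Rational(-23, 5), -4), 0) = Mul(Rational(92, 5), 0) = 0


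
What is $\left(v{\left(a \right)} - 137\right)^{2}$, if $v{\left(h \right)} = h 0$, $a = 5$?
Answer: $18769$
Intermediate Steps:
$v{\left(h \right)} = 0$
$\left(v{\left(a \right)} - 137\right)^{2} = \left(0 - 137\right)^{2} = \left(-137\right)^{2} = 18769$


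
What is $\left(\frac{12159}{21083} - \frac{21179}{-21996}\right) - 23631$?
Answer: $- \frac{10957965390287}{463741668} \approx -23629.0$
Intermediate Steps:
$\left(\frac{12159}{21083} - \frac{21179}{-21996}\right) - 23631 = \left(12159 \cdot \frac{1}{21083} - - \frac{21179}{21996}\right) - 23631 = \left(\frac{12159}{21083} + \frac{21179}{21996}\right) - 23631 = \frac{713966221}{463741668} - 23631 = - \frac{10957965390287}{463741668}$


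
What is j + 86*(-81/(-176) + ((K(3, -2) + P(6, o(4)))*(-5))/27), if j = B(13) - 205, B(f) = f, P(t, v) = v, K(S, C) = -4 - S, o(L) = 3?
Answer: -210791/2376 ≈ -88.717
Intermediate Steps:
j = -192 (j = 13 - 205 = -192)
j + 86*(-81/(-176) + ((K(3, -2) + P(6, o(4)))*(-5))/27) = -192 + 86*(-81/(-176) + (((-4 - 1*3) + 3)*(-5))/27) = -192 + 86*(-81*(-1/176) + (((-4 - 3) + 3)*(-5))*(1/27)) = -192 + 86*(81/176 + ((-7 + 3)*(-5))*(1/27)) = -192 + 86*(81/176 - 4*(-5)*(1/27)) = -192 + 86*(81/176 + 20*(1/27)) = -192 + 86*(81/176 + 20/27) = -192 + 86*(5707/4752) = -192 + 245401/2376 = -210791/2376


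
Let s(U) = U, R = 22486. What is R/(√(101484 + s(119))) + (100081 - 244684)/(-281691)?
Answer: 16067/31299 + 22486*√101603/101603 ≈ 71.057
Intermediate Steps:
R/(√(101484 + s(119))) + (100081 - 244684)/(-281691) = 22486/(√(101484 + 119)) + (100081 - 244684)/(-281691) = 22486/(√101603) - 144603*(-1/281691) = 22486*(√101603/101603) + 16067/31299 = 22486*√101603/101603 + 16067/31299 = 16067/31299 + 22486*√101603/101603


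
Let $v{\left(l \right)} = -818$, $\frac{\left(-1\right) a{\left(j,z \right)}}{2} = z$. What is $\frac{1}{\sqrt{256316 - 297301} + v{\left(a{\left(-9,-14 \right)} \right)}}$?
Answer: $- \frac{818}{710109} - \frac{i \sqrt{40985}}{710109} \approx -0.0011519 - 0.00028509 i$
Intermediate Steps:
$a{\left(j,z \right)} = - 2 z$
$\frac{1}{\sqrt{256316 - 297301} + v{\left(a{\left(-9,-14 \right)} \right)}} = \frac{1}{\sqrt{256316 - 297301} - 818} = \frac{1}{\sqrt{-40985} - 818} = \frac{1}{i \sqrt{40985} - 818} = \frac{1}{-818 + i \sqrt{40985}}$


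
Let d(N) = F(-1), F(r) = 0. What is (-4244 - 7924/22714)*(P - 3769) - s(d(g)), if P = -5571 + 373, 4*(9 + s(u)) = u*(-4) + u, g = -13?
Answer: 432237030903/11357 ≈ 3.8059e+7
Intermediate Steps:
d(N) = 0
s(u) = -9 - 3*u/4 (s(u) = -9 + (u*(-4) + u)/4 = -9 + (-4*u + u)/4 = -9 + (-3*u)/4 = -9 - 3*u/4)
P = -5198
(-4244 - 7924/22714)*(P - 3769) - s(d(g)) = (-4244 - 7924/22714)*(-5198 - 3769) - (-9 - ¾*0) = (-4244 - 7924*1/22714)*(-8967) - (-9 + 0) = (-4244 - 3962/11357)*(-8967) - 1*(-9) = -48203070/11357*(-8967) + 9 = 432236928690/11357 + 9 = 432237030903/11357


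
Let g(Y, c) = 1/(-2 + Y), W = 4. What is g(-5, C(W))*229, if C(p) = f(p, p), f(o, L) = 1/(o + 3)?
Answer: -229/7 ≈ -32.714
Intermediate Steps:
f(o, L) = 1/(3 + o)
C(p) = 1/(3 + p)
g(-5, C(W))*229 = 229/(-2 - 5) = 229/(-7) = -1/7*229 = -229/7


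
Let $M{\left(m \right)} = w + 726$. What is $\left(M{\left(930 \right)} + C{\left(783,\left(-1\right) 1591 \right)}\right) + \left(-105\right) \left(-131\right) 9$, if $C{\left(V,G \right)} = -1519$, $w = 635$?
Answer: $123637$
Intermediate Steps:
$M{\left(m \right)} = 1361$ ($M{\left(m \right)} = 635 + 726 = 1361$)
$\left(M{\left(930 \right)} + C{\left(783,\left(-1\right) 1591 \right)}\right) + \left(-105\right) \left(-131\right) 9 = \left(1361 - 1519\right) + \left(-105\right) \left(-131\right) 9 = -158 + 13755 \cdot 9 = -158 + 123795 = 123637$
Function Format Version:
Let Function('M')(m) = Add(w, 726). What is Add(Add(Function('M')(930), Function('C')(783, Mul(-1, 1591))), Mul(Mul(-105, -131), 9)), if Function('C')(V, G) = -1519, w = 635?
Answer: 123637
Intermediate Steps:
Function('M')(m) = 1361 (Function('M')(m) = Add(635, 726) = 1361)
Add(Add(Function('M')(930), Function('C')(783, Mul(-1, 1591))), Mul(Mul(-105, -131), 9)) = Add(Add(1361, -1519), Mul(Mul(-105, -131), 9)) = Add(-158, Mul(13755, 9)) = Add(-158, 123795) = 123637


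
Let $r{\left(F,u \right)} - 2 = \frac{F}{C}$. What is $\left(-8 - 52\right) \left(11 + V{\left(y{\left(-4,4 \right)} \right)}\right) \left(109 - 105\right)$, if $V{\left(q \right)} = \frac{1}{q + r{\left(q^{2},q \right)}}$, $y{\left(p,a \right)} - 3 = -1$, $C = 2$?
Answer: $-2680$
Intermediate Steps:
$y{\left(p,a \right)} = 2$ ($y{\left(p,a \right)} = 3 - 1 = 2$)
$r{\left(F,u \right)} = 2 + \frac{F}{2}$
$V{\left(q \right)} = \frac{1}{2 + q + \frac{q^{2}}{2}}$ ($V{\left(q \right)} = \frac{1}{q + \left(2 + \frac{q^{2}}{2}\right)} = \frac{1}{2 + q + \frac{q^{2}}{2}}$)
$\left(-8 - 52\right) \left(11 + V{\left(y{\left(-4,4 \right)} \right)}\right) \left(109 - 105\right) = \left(-8 - 52\right) \left(11 + \frac{2}{4 + 2^{2} + 2 \cdot 2}\right) \left(109 - 105\right) = - 60 \left(11 + \frac{2}{4 + 4 + 4}\right) 4 = - 60 \left(11 + \frac{2}{12}\right) 4 = - 60 \left(11 + 2 \cdot \frac{1}{12}\right) 4 = - 60 \left(11 + \frac{1}{6}\right) 4 = \left(-60\right) \frac{67}{6} \cdot 4 = \left(-670\right) 4 = -2680$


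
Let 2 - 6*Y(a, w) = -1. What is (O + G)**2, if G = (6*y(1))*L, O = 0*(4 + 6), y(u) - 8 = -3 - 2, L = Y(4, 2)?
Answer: 81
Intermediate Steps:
Y(a, w) = 1/2 (Y(a, w) = 1/3 - 1/6*(-1) = 1/3 + 1/6 = 1/2)
L = 1/2 ≈ 0.50000
y(u) = 3 (y(u) = 8 + (-3 - 2) = 8 - 5 = 3)
O = 0 (O = 0*10 = 0)
G = 9 (G = (6*3)*(1/2) = 18*(1/2) = 9)
(O + G)**2 = (0 + 9)**2 = 9**2 = 81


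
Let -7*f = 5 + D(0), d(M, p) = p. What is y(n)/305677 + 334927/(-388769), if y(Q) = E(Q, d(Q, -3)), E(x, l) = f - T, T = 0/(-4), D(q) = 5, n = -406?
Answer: -716660251743/831864191291 ≈ -0.86151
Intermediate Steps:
f = -10/7 (f = -(5 + 5)/7 = -⅐*10 = -10/7 ≈ -1.4286)
T = 0 (T = 0*(-¼) = 0)
E(x, l) = -10/7 (E(x, l) = -10/7 - 1*0 = -10/7 + 0 = -10/7)
y(Q) = -10/7
y(n)/305677 + 334927/(-388769) = -10/7/305677 + 334927/(-388769) = -10/7*1/305677 + 334927*(-1/388769) = -10/2139739 - 334927/388769 = -716660251743/831864191291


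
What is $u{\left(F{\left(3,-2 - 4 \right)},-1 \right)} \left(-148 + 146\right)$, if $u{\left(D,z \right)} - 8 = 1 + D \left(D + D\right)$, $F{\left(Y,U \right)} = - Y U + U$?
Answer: $-594$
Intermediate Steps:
$F{\left(Y,U \right)} = U - U Y$ ($F{\left(Y,U \right)} = - U Y + U = U - U Y$)
$u{\left(D,z \right)} = 9 + 2 D^{2}$ ($u{\left(D,z \right)} = 8 + \left(1 + D \left(D + D\right)\right) = 8 + \left(1 + D 2 D\right) = 8 + \left(1 + 2 D^{2}\right) = 9 + 2 D^{2}$)
$u{\left(F{\left(3,-2 - 4 \right)},-1 \right)} \left(-148 + 146\right) = \left(9 + 2 \left(\left(-2 - 4\right) \left(1 - 3\right)\right)^{2}\right) \left(-148 + 146\right) = \left(9 + 2 \left(- 6 \left(1 - 3\right)\right)^{2}\right) \left(-2\right) = \left(9 + 2 \left(\left(-6\right) \left(-2\right)\right)^{2}\right) \left(-2\right) = \left(9 + 2 \cdot 12^{2}\right) \left(-2\right) = \left(9 + 2 \cdot 144\right) \left(-2\right) = \left(9 + 288\right) \left(-2\right) = 297 \left(-2\right) = -594$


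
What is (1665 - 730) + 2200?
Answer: 3135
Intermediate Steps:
(1665 - 730) + 2200 = 935 + 2200 = 3135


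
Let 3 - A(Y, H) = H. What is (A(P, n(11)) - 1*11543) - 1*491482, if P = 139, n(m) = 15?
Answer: -503037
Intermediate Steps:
A(Y, H) = 3 - H
(A(P, n(11)) - 1*11543) - 1*491482 = ((3 - 1*15) - 1*11543) - 1*491482 = ((3 - 15) - 11543) - 491482 = (-12 - 11543) - 491482 = -11555 - 491482 = -503037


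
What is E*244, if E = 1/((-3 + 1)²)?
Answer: 61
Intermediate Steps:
E = ¼ (E = 1/((-2)²) = 1/4 = ¼ ≈ 0.25000)
E*244 = (¼)*244 = 61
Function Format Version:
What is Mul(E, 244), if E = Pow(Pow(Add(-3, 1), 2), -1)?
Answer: 61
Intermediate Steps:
E = Rational(1, 4) (E = Pow(Pow(-2, 2), -1) = Pow(4, -1) = Rational(1, 4) ≈ 0.25000)
Mul(E, 244) = Mul(Rational(1, 4), 244) = 61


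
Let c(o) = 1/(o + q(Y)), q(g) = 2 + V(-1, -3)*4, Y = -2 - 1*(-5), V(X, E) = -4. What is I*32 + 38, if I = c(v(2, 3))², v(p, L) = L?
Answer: 4630/121 ≈ 38.264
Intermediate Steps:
Y = 3 (Y = -2 + 5 = 3)
q(g) = -14 (q(g) = 2 - 4*4 = 2 - 16 = -14)
c(o) = 1/(-14 + o) (c(o) = 1/(o - 14) = 1/(-14 + o))
I = 1/121 (I = (1/(-14 + 3))² = (1/(-11))² = (-1/11)² = 1/121 ≈ 0.0082645)
I*32 + 38 = (1/121)*32 + 38 = 32/121 + 38 = 4630/121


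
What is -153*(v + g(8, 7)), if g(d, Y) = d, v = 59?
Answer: -10251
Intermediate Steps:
-153*(v + g(8, 7)) = -153*(59 + 8) = -153*67 = -10251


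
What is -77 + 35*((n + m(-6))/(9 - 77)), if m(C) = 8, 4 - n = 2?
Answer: -2793/34 ≈ -82.147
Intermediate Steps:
n = 2 (n = 4 - 1*2 = 4 - 2 = 2)
-77 + 35*((n + m(-6))/(9 - 77)) = -77 + 35*((2 + 8)/(9 - 77)) = -77 + 35*(10/(-68)) = -77 + 35*(10*(-1/68)) = -77 + 35*(-5/34) = -77 - 175/34 = -2793/34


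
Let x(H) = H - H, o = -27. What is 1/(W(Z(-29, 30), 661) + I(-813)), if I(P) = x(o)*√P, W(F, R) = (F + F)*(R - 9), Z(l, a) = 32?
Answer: 1/41728 ≈ 2.3965e-5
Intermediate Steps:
x(H) = 0
W(F, R) = 2*F*(-9 + R) (W(F, R) = (2*F)*(-9 + R) = 2*F*(-9 + R))
I(P) = 0 (I(P) = 0*√P = 0)
1/(W(Z(-29, 30), 661) + I(-813)) = 1/(2*32*(-9 + 661) + 0) = 1/(2*32*652 + 0) = 1/(41728 + 0) = 1/41728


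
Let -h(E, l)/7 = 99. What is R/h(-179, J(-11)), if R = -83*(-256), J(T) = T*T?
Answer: -21248/693 ≈ -30.661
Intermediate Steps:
J(T) = T²
h(E, l) = -693 (h(E, l) = -7*99 = -693)
R = 21248
R/h(-179, J(-11)) = 21248/(-693) = 21248*(-1/693) = -21248/693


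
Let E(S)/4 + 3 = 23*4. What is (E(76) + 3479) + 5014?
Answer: 8849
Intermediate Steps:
E(S) = 356 (E(S) = -12 + 4*(23*4) = -12 + 4*92 = -12 + 368 = 356)
(E(76) + 3479) + 5014 = (356 + 3479) + 5014 = 3835 + 5014 = 8849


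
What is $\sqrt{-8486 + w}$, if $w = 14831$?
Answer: $3 \sqrt{705} \approx 79.656$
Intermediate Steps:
$\sqrt{-8486 + w} = \sqrt{-8486 + 14831} = \sqrt{6345} = 3 \sqrt{705}$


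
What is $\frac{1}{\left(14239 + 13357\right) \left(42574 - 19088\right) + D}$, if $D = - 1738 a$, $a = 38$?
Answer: $\frac{1}{648053612} \approx 1.5431 \cdot 10^{-9}$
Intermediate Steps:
$D = -66044$ ($D = \left(-1738\right) 38 = -66044$)
$\frac{1}{\left(14239 + 13357\right) \left(42574 - 19088\right) + D} = \frac{1}{\left(14239 + 13357\right) \left(42574 - 19088\right) - 66044} = \frac{1}{27596 \cdot 23486 - 66044} = \frac{1}{648119656 - 66044} = \frac{1}{648053612}$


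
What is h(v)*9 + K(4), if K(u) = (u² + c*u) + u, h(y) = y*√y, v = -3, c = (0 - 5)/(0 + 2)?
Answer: 10 - 27*I*√3 ≈ 10.0 - 46.765*I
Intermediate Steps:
c = -5/2 ≈ -2.5000
h(y) = y^(3/2)
K(u) = u² - 3*u/2 (K(u) = (u² - 5*u/2) + u = u² - 3*u/2)
h(v)*9 + K(4) = (-3)^(3/2)*9 + (½)*4*(-3 + 2*4) = -3*I*√3*9 + (½)*4*(-3 + 8) = -27*I*√3 + (½)*4*5 = -27*I*√3 + 10 = 10 - 27*I*√3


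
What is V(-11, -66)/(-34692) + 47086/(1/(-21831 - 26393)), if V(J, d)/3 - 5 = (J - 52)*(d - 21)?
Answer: -13129044379191/5782 ≈ -2.2707e+9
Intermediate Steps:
V(J, d) = 15 + 3*(-52 + J)*(-21 + d) (V(J, d) = 15 + 3*((J - 52)*(d - 21)) = 15 + 3*((-52 + J)*(-21 + d)) = 15 + 3*(-52 + J)*(-21 + d))
V(-11, -66)/(-34692) + 47086/(1/(-21831 - 26393)) = (3291 - 156*(-66) - 63*(-11) + 3*(-11)*(-66))/(-34692) + 47086/(1/(-21831 - 26393)) = (3291 + 10296 + 693 + 2178)*(-1/34692) + 47086/(1/(-48224)) = 16458*(-1/34692) + 47086/(-1/48224) = -2743/5782 + 47086*(-48224) = -2743/5782 - 2270675264 = -13129044379191/5782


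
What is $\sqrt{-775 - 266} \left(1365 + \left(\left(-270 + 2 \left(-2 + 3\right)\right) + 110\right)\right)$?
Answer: $1207 i \sqrt{1041} \approx 38943.0 i$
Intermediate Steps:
$\sqrt{-775 - 266} \left(1365 + \left(\left(-270 + 2 \left(-2 + 3\right)\right) + 110\right)\right) = \sqrt{-1041} \left(1365 + \left(\left(-270 + 2 \cdot 1\right) + 110\right)\right) = i \sqrt{1041} \left(1365 + \left(\left(-270 + 2\right) + 110\right)\right) = i \sqrt{1041} \left(1365 + \left(-268 + 110\right)\right) = i \sqrt{1041} \left(1365 - 158\right) = i \sqrt{1041} \cdot 1207 = 1207 i \sqrt{1041}$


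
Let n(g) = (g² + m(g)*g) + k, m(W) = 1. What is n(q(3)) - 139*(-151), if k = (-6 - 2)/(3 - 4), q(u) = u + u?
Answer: 21039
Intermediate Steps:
q(u) = 2*u
k = 8 (k = -8/(-1) = -8*(-1) = 8)
n(g) = 8 + g + g² (n(g) = (g² + 1*g) + 8 = (g² + g) + 8 = (g + g²) + 8 = 8 + g + g²)
n(q(3)) - 139*(-151) = (8 + 2*3 + (2*3)²) - 139*(-151) = (8 + 6 + 6²) + 20989 = (8 + 6 + 36) + 20989 = 50 + 20989 = 21039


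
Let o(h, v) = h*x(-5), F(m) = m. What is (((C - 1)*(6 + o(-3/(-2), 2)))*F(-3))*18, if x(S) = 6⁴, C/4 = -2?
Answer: 947700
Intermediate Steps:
C = -8 (C = 4*(-2) = -8)
x(S) = 1296
o(h, v) = 1296*h (o(h, v) = h*1296 = 1296*h)
(((C - 1)*(6 + o(-3/(-2), 2)))*F(-3))*18 = (((-8 - 1)*(6 + 1296*(-3/(-2))))*(-3))*18 = (-9*(6 + 1296*(-3*(-½)))*(-3))*18 = (-9*(6 + 1296*(3/2))*(-3))*18 = (-9*(6 + 1944)*(-3))*18 = (-9*1950*(-3))*18 = -17550*(-3)*18 = 52650*18 = 947700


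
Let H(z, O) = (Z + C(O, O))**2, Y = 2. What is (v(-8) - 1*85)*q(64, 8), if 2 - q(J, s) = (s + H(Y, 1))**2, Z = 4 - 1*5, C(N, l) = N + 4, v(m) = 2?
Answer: 47642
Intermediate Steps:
C(N, l) = 4 + N
Z = -1 (Z = 4 - 5 = -1)
H(z, O) = (3 + O)**2 (H(z, O) = (-1 + (4 + O))**2 = (3 + O)**2)
q(J, s) = 2 - (16 + s)**2 (q(J, s) = 2 - (s + (3 + 1)**2)**2 = 2 - (s + 4**2)**2 = 2 - (s + 16)**2 = 2 - (16 + s)**2)
(v(-8) - 1*85)*q(64, 8) = (2 - 1*85)*(2 - (16 + 8)**2) = (2 - 85)*(2 - 1*24**2) = -83*(2 - 1*576) = -83*(2 - 576) = -83*(-574) = 47642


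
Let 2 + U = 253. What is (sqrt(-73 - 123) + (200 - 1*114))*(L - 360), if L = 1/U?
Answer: -7770874/251 - 1265026*I/251 ≈ -30960.0 - 5039.9*I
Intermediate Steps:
U = 251 (U = -2 + 253 = 251)
L = 1/251 ≈ 0.0039841
(sqrt(-73 - 123) + (200 - 1*114))*(L - 360) = (sqrt(-73 - 123) + (200 - 1*114))*(1/251 - 360) = (sqrt(-196) + (200 - 114))*(-90359/251) = (14*I + 86)*(-90359/251) = (86 + 14*I)*(-90359/251) = -7770874/251 - 1265026*I/251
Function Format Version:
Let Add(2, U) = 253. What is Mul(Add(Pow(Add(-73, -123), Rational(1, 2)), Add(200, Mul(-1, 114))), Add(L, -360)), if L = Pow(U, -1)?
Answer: Add(Rational(-7770874, 251), Mul(Rational(-1265026, 251), I)) ≈ Add(-30960., Mul(-5039.9, I))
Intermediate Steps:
U = 251 (U = Add(-2, 253) = 251)
L = Rational(1, 251) (L = Pow(251, -1) = Rational(1, 251) ≈ 0.0039841)
Mul(Add(Pow(Add(-73, -123), Rational(1, 2)), Add(200, Mul(-1, 114))), Add(L, -360)) = Mul(Add(Pow(Add(-73, -123), Rational(1, 2)), Add(200, Mul(-1, 114))), Add(Rational(1, 251), -360)) = Mul(Add(Pow(-196, Rational(1, 2)), Add(200, -114)), Rational(-90359, 251)) = Mul(Add(Mul(14, I), 86), Rational(-90359, 251)) = Mul(Add(86, Mul(14, I)), Rational(-90359, 251)) = Add(Rational(-7770874, 251), Mul(Rational(-1265026, 251), I))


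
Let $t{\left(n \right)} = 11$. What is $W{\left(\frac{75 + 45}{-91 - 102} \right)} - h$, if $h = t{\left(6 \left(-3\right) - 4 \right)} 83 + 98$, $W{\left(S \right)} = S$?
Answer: $- \frac{195243}{193} \approx -1011.6$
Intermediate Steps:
$h = 1011$ ($h = 11 \cdot 83 + 98 = 913 + 98 = 1011$)
$W{\left(\frac{75 + 45}{-91 - 102} \right)} - h = \frac{75 + 45}{-91 - 102} - 1011 = \frac{120}{-193} - 1011 = 120 \left(- \frac{1}{193}\right) - 1011 = - \frac{120}{193} - 1011 = - \frac{195243}{193}$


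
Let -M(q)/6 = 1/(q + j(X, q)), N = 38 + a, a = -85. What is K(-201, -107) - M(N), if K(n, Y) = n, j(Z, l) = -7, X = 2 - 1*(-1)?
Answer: -1810/9 ≈ -201.11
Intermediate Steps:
X = 3 (X = 2 + 1 = 3)
N = -47 (N = 38 - 85 = -47)
M(q) = -6/(-7 + q) (M(q) = -6/(q - 7) = -6/(-7 + q))
K(-201, -107) - M(N) = -201 - (-6)/(-7 - 47) = -201 - (-6)/(-54) = -201 - (-6)*(-1)/54 = -201 - 1*1/9 = -201 - 1/9 = -1810/9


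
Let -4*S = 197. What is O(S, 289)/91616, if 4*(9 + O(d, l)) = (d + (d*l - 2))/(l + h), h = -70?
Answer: -14779/53503744 ≈ -0.00027622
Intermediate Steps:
S = -197/4 (S = -1/4*197 = -197/4 ≈ -49.250)
O(d, l) = -9 + (-2 + d + d*l)/(4*(-70 + l)) (O(d, l) = -9 + ((d + (d*l - 2))/(l - 70))/4 = -9 + ((d + (-2 + d*l))/(-70 + l))/4 = -9 + ((-2 + d + d*l)/(-70 + l))/4 = -9 + (-2 + d + d*l)/(4*(-70 + l)))
O(S, 289)/91616 = ((2518 - 197/4 - 36*289 - 197/4*289)/(4*(-70 + 289)))/91616 = ((1/4)*(2518 - 197/4 - 10404 - 56933/4)/219)*(1/91616) = ((1/4)*(1/219)*(-44337/2))*(1/91616) = -14779/584*1/91616 = -14779/53503744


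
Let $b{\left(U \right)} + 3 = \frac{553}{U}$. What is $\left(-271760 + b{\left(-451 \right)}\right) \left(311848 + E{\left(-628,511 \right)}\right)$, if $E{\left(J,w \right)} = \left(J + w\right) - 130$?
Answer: $- \frac{38191584091266}{451} \approx -8.4682 \cdot 10^{10}$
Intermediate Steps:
$E{\left(J,w \right)} = -130 + J + w$
$b{\left(U \right)} = -3 + \frac{553}{U}$
$\left(-271760 + b{\left(-451 \right)}\right) \left(311848 + E{\left(-628,511 \right)}\right) = \left(-271760 - \left(3 - \frac{553}{-451}\right)\right) \left(311848 - 247\right) = \left(-271760 + \left(-3 + 553 \left(- \frac{1}{451}\right)\right)\right) \left(311848 - 247\right) = \left(-271760 - \frac{1906}{451}\right) 311601 = \left(- \frac{122565666}{451}\right) 311601 = - \frac{38191584091266}{451}$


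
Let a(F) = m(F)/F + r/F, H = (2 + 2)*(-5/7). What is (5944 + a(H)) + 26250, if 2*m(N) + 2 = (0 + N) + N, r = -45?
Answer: 322111/10 ≈ 32211.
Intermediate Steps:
m(N) = -1 + N (m(N) = -1 + ((0 + N) + N)/2 = -1 + (N + N)/2 = -1 + (2*N)/2 = -1 + N)
H = -20/7 (H = 4*(-5*⅐) = 4*(-5/7) = -20/7 ≈ -2.8571)
a(F) = -45/F + (-1 + F)/F (a(F) = (-1 + F)/F - 45/F = -45/F + (-1 + F)/F)
(5944 + a(H)) + 26250 = (5944 + (-46 - 20/7)/(-20/7)) + 26250 = (5944 - 7/20*(-342/7)) + 26250 = (5944 + 171/10) + 26250 = 59611/10 + 26250 = 322111/10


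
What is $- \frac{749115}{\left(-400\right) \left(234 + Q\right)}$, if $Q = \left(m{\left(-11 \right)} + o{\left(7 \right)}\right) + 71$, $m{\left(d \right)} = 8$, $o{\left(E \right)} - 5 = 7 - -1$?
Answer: $\frac{149823}{26080} \approx 5.7447$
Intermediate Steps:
$o{\left(E \right)} = 13$ ($o{\left(E \right)} = 5 + \left(7 - -1\right) = 5 + \left(7 + 1\right) = 5 + 8 = 13$)
$Q = 92$ ($Q = \left(8 + 13\right) + 71 = 21 + 71 = 92$)
$- \frac{749115}{\left(-400\right) \left(234 + Q\right)} = - \frac{749115}{\left(-400\right) \left(234 + 92\right)} = - \frac{749115}{\left(-400\right) 326} = - \frac{749115}{-130400} = \left(-749115\right) \left(- \frac{1}{130400}\right) = \frac{149823}{26080}$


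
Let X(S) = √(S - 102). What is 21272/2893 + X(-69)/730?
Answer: 21272/2893 + 3*I*√19/730 ≈ 7.3529 + 0.017913*I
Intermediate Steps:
X(S) = √(-102 + S)
21272/2893 + X(-69)/730 = 21272/2893 + √(-102 - 69)/730 = 21272*(1/2893) + √(-171)*(1/730) = 21272/2893 + (3*I*√19)*(1/730) = 21272/2893 + 3*I*√19/730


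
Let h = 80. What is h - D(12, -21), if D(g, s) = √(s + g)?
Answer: 80 - 3*I ≈ 80.0 - 3.0*I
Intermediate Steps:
D(g, s) = √(g + s)
h - D(12, -21) = 80 - √(12 - 21) = 80 - √(-9) = 80 - 3*I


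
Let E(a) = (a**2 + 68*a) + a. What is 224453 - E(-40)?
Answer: 225613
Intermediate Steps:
E(a) = a**2 + 69*a
224453 - E(-40) = 224453 - (-40)*(69 - 40) = 224453 - (-40)*29 = 224453 - 1*(-1160) = 224453 + 1160 = 225613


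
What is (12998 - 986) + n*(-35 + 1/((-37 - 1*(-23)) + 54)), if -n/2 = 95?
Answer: 74629/4 ≈ 18657.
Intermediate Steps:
n = -190 (n = -2*95 = -190)
(12998 - 986) + n*(-35 + 1/((-37 - 1*(-23)) + 54)) = (12998 - 986) - 190*(-35 + 1/((-37 - 1*(-23)) + 54)) = 12012 - 190*(-35 + 1/((-37 + 23) + 54)) = 12012 - 190*(-35 + 1/(-14 + 54)) = 12012 - 190*(-35 + 1/40) = 12012 - 190*(-1399/40) = 12012 + 26581/4 = 74629/4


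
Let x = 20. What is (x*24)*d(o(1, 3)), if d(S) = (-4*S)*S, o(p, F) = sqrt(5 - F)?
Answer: -3840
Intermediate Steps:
d(S) = -4*S**2
(x*24)*d(o(1, 3)) = (20*24)*(-4*(sqrt(5 - 1*3))**2) = 480*(-4*(sqrt(5 - 3))**2) = 480*(-4*(sqrt(2))**2) = 480*(-4*2) = 480*(-8) = -3840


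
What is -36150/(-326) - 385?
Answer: -44680/163 ≈ -274.11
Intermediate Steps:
-36150/(-326) - 385 = -36150*(-1)/326 - 385 = -241*(-75/163) - 385 = 18075/163 - 385 = -44680/163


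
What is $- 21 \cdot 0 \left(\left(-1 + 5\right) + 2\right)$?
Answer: $0$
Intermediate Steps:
$- 21 \cdot 0 \left(\left(-1 + 5\right) + 2\right) = - 21 \cdot 0 \left(4 + 2\right) = - 21 \cdot 0 \cdot 6 = \left(-21\right) 0 = 0$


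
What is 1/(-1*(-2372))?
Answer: 1/2372 ≈ 0.00042159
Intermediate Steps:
1/(-1*(-2372)) = 1/2372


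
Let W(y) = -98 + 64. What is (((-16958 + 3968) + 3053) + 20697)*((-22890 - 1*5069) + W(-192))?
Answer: -301204680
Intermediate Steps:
W(y) = -34
(((-16958 + 3968) + 3053) + 20697)*((-22890 - 1*5069) + W(-192)) = (((-16958 + 3968) + 3053) + 20697)*((-22890 - 1*5069) - 34) = ((-12990 + 3053) + 20697)*((-22890 - 5069) - 34) = (-9937 + 20697)*(-27959 - 34) = 10760*(-27993) = -301204680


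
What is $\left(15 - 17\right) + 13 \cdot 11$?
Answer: $141$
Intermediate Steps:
$\left(15 - 17\right) + 13 \cdot 11 = \left(15 - 17\right) + 143 = -2 + 143 = 141$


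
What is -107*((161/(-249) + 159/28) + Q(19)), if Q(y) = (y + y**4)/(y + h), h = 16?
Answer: -2781872777/6972 ≈ -3.9901e+5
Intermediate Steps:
Q(y) = (y + y**4)/(16 + y) (Q(y) = (y + y**4)/(y + 16) = (y + y**4)/(16 + y))
-107*((161/(-249) + 159/28) + Q(19)) = -107*((161/(-249) + 159/28) + (19 + 19**4)/(16 + 19)) = -107*((161*(-1/249) + 159*(1/28)) + (19 + 130321)/35) = -107*((-161/249 + 159/28) + (1/35)*130340) = -107*(35083/6972 + 3724) = -107*25998811/6972 = -2781872777/6972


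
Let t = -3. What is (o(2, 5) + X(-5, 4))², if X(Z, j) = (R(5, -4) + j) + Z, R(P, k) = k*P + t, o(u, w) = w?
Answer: 361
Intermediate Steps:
R(P, k) = -3 + P*k (R(P, k) = k*P - 3 = P*k - 3 = -3 + P*k)
X(Z, j) = -23 + Z + j (X(Z, j) = ((-3 + 5*(-4)) + j) + Z = ((-3 - 20) + j) + Z = (-23 + j) + Z = -23 + Z + j)
(o(2, 5) + X(-5, 4))² = (5 + (-23 - 5 + 4))² = (5 - 24)² = (-19)² = 361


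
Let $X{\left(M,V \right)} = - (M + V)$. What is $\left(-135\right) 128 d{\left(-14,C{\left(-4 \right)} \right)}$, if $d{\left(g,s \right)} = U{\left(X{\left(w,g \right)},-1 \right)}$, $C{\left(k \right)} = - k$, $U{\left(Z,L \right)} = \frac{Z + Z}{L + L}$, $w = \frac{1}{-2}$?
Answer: $250560$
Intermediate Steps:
$w = - \frac{1}{2} \approx -0.5$
$X{\left(M,V \right)} = - M - V$
$U{\left(Z,L \right)} = \frac{Z}{L}$ ($U{\left(Z,L \right)} = \frac{2 Z}{2 L} = 2 Z \frac{1}{2 L} = \frac{Z}{L}$)
$d{\left(g,s \right)} = - \frac{1}{2} + g$ ($d{\left(g,s \right)} = \frac{\left(-1\right) \left(- \frac{1}{2}\right) - g}{-1} = \left(\frac{1}{2} - g\right) \left(-1\right) = - \frac{1}{2} + g$)
$\left(-135\right) 128 d{\left(-14,C{\left(-4 \right)} \right)} = \left(-135\right) 128 \left(- \frac{1}{2} - 14\right) = \left(-17280\right) \left(- \frac{29}{2}\right) = 250560$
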